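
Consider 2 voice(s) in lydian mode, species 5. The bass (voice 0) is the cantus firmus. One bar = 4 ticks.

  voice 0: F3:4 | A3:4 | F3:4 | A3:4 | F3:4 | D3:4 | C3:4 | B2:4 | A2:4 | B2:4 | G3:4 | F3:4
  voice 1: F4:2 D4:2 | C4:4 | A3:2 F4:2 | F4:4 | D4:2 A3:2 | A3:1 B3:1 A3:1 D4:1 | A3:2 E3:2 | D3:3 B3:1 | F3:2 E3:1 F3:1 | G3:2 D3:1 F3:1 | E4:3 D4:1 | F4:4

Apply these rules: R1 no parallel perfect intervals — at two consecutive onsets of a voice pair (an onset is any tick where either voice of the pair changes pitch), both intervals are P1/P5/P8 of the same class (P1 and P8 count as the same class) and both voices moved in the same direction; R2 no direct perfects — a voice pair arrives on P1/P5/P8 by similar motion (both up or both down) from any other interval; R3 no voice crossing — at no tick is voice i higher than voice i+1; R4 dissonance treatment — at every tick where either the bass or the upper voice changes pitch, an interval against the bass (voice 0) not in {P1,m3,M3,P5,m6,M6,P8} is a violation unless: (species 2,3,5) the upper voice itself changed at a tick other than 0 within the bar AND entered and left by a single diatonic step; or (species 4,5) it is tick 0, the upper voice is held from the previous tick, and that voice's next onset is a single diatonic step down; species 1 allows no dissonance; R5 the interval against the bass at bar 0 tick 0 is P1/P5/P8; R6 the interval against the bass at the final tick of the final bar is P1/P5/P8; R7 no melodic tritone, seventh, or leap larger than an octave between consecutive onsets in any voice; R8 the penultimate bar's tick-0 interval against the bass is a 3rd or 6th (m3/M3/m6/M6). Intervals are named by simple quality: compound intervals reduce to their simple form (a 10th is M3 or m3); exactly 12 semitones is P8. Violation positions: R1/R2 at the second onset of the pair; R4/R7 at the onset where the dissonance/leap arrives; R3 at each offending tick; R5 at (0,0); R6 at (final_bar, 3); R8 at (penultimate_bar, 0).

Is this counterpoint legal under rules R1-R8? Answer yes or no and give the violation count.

No (3 violations)

bar 0: v0=F3 v1=F4 (P8)
bar 1: v0=A3 v1=C4 (m3)
bar 2: v0=F3 v1=A3 (M3)
bar 3: v0=A3 v1=F4 (m6)
bar 4: v0=F3 v1=D4 (M6)
bar 5: v0=D3 v1=A3 (P5)
bar 6: v0=C3 v1=A3 (M6)
bar 7: v0=B2 v1=D3 (m3)
bar 8: v0=A2 v1=F3 (m6)
bar 9: v0=B2 v1=G3 (m6)
bar 10: v0=G3 v1=E4 (M6)
bar 11: v0=F3 v1=F4 (P8)
  R7 @ bar8.0: B3->F3 leap 6st
  R4 @ bar9.3: B2/F3 TT untreated
  R7 @ bar10.0: F3->E4 leap 11st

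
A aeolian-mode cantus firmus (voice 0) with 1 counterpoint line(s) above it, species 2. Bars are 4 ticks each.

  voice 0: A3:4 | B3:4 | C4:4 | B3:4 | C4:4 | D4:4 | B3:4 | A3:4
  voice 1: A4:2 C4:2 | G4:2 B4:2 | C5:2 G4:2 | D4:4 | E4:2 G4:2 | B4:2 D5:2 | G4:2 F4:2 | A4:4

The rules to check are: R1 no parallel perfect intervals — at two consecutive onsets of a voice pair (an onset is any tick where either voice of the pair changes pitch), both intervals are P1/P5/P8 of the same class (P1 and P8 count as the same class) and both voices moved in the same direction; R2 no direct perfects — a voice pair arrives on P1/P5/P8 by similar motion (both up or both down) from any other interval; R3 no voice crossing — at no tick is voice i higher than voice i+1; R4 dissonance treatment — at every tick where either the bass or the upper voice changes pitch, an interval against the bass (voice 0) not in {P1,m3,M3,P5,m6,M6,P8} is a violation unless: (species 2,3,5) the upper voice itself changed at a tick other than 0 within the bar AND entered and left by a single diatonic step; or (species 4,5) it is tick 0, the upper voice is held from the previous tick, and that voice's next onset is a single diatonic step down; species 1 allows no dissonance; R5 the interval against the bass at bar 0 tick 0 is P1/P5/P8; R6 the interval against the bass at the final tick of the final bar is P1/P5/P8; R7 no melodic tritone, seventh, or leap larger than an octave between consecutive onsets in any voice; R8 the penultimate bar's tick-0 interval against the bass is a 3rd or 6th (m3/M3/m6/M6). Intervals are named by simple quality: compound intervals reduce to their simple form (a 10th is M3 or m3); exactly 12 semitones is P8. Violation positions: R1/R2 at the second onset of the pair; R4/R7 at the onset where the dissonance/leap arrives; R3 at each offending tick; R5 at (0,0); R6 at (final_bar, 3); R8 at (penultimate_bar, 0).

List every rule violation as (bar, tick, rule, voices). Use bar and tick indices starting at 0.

(2, 0, R1, (0, 1))
(6, 2, R4, (0, 1))

bar 0: v0=A3 v1=A4 downbeat P8
bar 1: v0=B3 v1=G4 downbeat m6
bar 2: v0=C4 v1=C5 downbeat P8
bar 3: v0=B3 v1=D4 downbeat m3
bar 4: v0=C4 v1=E4 downbeat M3
bar 5: v0=D4 v1=B4 downbeat M6
bar 6: v0=B3 v1=G4 downbeat m6
bar 7: v0=A3 v1=A4 downbeat P8
  -> R1 @ bar 2 tick 0 v(0, 1): B3/B4 P8 -> C4/C5 P8 similar
  -> R4 @ bar 6 tick 2 v(0, 1): B3/F4 TT untreated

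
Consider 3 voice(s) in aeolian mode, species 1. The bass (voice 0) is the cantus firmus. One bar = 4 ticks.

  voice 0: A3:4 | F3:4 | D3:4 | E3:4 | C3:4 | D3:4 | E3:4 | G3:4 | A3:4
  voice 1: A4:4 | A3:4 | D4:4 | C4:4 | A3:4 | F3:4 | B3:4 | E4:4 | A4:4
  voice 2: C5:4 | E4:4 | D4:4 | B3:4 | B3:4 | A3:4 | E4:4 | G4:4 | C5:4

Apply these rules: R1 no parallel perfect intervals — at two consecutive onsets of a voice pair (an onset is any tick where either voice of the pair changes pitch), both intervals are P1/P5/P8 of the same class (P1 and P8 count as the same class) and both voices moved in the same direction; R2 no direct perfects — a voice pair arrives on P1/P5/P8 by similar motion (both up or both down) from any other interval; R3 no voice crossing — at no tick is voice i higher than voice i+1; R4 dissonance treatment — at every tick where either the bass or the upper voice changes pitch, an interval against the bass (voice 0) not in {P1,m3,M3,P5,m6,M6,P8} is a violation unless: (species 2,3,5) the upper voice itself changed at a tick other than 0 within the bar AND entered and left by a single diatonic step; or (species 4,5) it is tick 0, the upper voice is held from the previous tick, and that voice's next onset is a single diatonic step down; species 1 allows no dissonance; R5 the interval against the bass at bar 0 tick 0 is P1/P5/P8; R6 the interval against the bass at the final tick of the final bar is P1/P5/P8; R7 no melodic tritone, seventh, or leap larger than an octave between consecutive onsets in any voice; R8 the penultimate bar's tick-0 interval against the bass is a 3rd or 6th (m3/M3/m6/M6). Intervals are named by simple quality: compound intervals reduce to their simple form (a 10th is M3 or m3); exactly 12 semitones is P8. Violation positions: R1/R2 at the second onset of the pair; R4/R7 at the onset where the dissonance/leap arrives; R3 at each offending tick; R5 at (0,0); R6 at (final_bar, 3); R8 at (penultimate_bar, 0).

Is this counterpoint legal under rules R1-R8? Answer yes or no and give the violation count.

bar 0: v0=A3 v1=A4 v2=C5 (m3)
bar 1: v0=F3 v1=A3 v2=E4 (M7)
bar 2: v0=D3 v1=D4 v2=D4 (P8)
bar 3: v0=E3 v1=C4 v2=B3 (P5)
bar 4: v0=C3 v1=A3 v2=B3 (M7)
bar 5: v0=D3 v1=F3 v2=A3 (P5)
bar 6: v0=E3 v1=B3 v2=E4 (P8)
bar 7: v0=G3 v1=E4 v2=G4 (P8)
bar 8: v0=A3 v1=A4 v2=C5 (m3)
  R5 @ bar0.0: opens on m3
  R2 @ bar1.0: A4/C5 m3 -> A3/E4 P5 similar
  R4 @ bar1.0: F3/E4 M7 untreated
  R2 @ bar2.0: F3/E4 M7 -> D3/D4 P8 similar
  R3 @ bar3.0: C4 above B3
  R3 @ bar3.1: C4 above B3
  R3 @ bar3.2: C4 above B3
  R3 @ bar3.3: C4 above B3
  R4 @ bar4.0: C3/B3 M7 untreated
  R2 @ bar6.0: D3/F3 m3 -> E3/B3 P5 similar
  R2 @ bar6.0: D3/A3 P5 -> E3/E4 P8 similar
  R7 @ bar6.0: F3->B3 leap 6st
  R1 @ bar7.0: E3/E4 P8 -> G3/G4 P8 similar
  R8 @ bar7.0: penult P8 not 3rd/6th
  R2 @ bar8.0: G3/E4 M6 -> A3/A4 P8 similar
  R6 @ bar8.3: closes on m3

No (16 violations)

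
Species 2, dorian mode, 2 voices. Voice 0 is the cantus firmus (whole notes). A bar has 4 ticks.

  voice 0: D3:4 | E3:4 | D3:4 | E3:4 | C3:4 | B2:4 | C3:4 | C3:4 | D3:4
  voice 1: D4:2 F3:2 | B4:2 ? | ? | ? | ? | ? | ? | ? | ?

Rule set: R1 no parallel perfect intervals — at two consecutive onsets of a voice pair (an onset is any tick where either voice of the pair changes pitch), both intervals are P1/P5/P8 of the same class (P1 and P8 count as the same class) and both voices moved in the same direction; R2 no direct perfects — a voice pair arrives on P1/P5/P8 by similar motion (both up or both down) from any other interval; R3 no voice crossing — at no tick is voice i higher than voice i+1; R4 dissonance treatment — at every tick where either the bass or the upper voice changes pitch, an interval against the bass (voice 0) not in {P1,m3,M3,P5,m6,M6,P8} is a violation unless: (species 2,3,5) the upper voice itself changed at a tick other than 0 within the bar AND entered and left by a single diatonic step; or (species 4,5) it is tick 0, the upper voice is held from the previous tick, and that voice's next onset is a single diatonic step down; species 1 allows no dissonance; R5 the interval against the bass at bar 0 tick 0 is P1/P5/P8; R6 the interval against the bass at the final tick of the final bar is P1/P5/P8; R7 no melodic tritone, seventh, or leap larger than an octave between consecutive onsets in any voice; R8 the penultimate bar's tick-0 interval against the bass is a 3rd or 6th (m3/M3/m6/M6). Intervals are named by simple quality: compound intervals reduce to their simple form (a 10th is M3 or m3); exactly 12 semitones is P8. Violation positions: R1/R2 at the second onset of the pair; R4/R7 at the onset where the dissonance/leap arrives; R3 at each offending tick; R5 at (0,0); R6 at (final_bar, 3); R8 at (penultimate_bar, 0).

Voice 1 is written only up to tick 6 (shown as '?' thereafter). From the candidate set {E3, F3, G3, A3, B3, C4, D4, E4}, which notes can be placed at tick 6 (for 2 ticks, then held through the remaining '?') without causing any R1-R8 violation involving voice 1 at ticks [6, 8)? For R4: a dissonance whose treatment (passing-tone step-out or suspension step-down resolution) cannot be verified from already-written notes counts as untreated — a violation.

{B3, E4}

E3: violates R7
F3: violates R4,R7
G3: violates R7
A3: violates R4,R7
B3: legal
C4: violates R7
D4: violates R4
E4: legal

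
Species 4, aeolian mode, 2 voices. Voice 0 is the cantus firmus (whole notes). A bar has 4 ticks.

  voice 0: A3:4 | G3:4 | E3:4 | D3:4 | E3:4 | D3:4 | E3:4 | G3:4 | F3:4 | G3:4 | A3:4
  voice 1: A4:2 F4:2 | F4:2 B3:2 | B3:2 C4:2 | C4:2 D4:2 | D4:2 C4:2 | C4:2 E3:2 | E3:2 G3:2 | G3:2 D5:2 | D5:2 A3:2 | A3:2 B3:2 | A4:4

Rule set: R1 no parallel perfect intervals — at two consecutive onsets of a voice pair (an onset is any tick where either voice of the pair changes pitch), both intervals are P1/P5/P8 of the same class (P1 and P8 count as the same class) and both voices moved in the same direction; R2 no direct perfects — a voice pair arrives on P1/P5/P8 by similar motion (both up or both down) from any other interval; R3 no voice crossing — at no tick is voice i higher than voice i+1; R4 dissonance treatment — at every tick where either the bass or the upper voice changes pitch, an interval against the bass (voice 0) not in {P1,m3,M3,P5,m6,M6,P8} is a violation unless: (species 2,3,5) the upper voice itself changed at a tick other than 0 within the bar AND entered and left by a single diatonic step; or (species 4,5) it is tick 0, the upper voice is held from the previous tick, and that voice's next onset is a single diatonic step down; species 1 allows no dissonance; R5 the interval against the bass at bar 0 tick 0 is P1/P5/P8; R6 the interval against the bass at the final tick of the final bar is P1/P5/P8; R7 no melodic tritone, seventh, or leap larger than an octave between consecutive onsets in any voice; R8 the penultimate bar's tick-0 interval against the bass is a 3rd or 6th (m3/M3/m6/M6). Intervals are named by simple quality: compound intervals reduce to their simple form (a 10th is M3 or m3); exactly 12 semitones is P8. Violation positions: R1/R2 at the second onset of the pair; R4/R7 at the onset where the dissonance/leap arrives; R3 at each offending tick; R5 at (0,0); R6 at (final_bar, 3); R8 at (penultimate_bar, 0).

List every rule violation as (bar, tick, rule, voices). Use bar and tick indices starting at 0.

(1, 0, R4, (0, 1))
(1, 2, R7, (1,))
(3, 0, R4, (0, 1))
(5, 0, R4, (0, 1))
(5, 2, R4, (0, 1))
(7, 2, R7, (1,))
(8, 2, R7, (1,))
(9, 0, R4, (0, 1))
(9, 0, R8, (0, 1))
(10, 0, R2, (0, 1))
(10, 0, R7, (1,))

bar 0: v0=A3 v1=A4 downbeat P8
bar 1: v0=G3 v1=F4 downbeat m7
bar 2: v0=E3 v1=B3 downbeat P5
bar 3: v0=D3 v1=C4 downbeat m7
bar 4: v0=E3 v1=D4 downbeat m7
bar 5: v0=D3 v1=C4 downbeat m7
bar 6: v0=E3 v1=E3 downbeat P1
bar 7: v0=G3 v1=G3 downbeat P1
bar 8: v0=F3 v1=D5 downbeat M6
bar 9: v0=G3 v1=A3 downbeat M2
bar 10: v0=A3 v1=A4 downbeat P8
  -> R4 @ bar 1 tick 0 v(0, 1): G3/F4 m7 untreated
  -> R7 @ bar 1 tick 2 v(1,): F4->B3 leap 6st
  -> R4 @ bar 3 tick 0 v(0, 1): D3/C4 m7 untreated
  -> R4 @ bar 5 tick 0 v(0, 1): D3/C4 m7 untreated
  -> R4 @ bar 5 tick 2 v(0, 1): D3/E3 M2 untreated
  -> R7 @ bar 7 tick 2 v(1,): G3->D5 leap 19st
  -> R7 @ bar 8 tick 2 v(1,): D5->A3 leap 17st
  -> R4 @ bar 9 tick 0 v(0, 1): G3/A3 M2 untreated
  -> R8 @ bar 9 tick 0 v(0, 1): penult M2 not 3rd/6th
  -> R2 @ bar 10 tick 0 v(0, 1): G3/B3 M3 -> A3/A4 P8 similar
  -> R7 @ bar 10 tick 0 v(1,): B3->A4 leap 10st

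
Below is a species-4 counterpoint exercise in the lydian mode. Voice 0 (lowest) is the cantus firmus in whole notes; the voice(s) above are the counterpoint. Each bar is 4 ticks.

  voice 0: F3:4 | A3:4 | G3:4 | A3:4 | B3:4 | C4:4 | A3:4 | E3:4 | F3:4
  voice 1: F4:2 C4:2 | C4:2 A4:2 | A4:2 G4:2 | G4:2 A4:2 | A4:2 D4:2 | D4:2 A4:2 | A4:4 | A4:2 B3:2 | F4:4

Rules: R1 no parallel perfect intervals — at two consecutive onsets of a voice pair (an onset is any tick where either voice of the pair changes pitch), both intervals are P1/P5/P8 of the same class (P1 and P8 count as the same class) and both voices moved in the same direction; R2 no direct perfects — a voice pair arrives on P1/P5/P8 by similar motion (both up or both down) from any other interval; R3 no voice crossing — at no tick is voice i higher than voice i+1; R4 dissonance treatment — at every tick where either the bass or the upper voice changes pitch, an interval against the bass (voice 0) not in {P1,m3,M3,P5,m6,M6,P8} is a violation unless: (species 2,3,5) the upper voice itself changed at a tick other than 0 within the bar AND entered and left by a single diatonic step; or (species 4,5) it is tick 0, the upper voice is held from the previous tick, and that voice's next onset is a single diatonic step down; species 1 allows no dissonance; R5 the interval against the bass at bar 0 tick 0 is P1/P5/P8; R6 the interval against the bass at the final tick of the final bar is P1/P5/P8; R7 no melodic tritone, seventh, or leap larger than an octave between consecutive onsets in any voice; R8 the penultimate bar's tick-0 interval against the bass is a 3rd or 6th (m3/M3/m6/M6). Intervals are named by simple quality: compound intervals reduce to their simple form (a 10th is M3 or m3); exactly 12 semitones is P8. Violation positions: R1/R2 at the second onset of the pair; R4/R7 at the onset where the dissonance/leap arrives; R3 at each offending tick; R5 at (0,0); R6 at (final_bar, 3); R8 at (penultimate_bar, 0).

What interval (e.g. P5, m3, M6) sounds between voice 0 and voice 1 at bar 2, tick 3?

voice 0=G3 voice 1=G4 -> P8

P8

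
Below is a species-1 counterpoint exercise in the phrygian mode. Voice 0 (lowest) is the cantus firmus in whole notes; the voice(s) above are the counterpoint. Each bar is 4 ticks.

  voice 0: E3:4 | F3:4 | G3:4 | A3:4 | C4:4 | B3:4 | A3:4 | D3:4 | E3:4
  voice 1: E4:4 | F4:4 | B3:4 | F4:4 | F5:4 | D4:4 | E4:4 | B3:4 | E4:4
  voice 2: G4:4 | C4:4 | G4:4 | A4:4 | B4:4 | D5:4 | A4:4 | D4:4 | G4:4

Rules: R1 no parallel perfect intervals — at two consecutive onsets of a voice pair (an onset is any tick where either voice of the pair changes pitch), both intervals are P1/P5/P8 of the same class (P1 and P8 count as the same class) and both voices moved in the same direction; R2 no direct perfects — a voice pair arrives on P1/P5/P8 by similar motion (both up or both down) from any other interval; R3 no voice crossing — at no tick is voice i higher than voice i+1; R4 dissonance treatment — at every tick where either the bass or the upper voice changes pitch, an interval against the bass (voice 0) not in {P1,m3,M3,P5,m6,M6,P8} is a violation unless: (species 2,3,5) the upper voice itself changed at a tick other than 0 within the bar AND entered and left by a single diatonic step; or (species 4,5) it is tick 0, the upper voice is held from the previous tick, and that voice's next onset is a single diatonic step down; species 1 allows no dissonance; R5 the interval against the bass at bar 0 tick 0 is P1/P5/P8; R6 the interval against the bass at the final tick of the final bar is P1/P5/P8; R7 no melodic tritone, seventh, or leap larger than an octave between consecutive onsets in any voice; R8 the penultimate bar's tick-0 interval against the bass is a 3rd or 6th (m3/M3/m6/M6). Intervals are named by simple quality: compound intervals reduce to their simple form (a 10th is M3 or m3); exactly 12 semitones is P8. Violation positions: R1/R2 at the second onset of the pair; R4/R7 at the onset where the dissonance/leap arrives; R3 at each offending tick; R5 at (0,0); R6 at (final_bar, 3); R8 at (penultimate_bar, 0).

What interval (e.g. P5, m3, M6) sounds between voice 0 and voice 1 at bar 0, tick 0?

voice 0=E3 voice 1=E4 -> P8

P8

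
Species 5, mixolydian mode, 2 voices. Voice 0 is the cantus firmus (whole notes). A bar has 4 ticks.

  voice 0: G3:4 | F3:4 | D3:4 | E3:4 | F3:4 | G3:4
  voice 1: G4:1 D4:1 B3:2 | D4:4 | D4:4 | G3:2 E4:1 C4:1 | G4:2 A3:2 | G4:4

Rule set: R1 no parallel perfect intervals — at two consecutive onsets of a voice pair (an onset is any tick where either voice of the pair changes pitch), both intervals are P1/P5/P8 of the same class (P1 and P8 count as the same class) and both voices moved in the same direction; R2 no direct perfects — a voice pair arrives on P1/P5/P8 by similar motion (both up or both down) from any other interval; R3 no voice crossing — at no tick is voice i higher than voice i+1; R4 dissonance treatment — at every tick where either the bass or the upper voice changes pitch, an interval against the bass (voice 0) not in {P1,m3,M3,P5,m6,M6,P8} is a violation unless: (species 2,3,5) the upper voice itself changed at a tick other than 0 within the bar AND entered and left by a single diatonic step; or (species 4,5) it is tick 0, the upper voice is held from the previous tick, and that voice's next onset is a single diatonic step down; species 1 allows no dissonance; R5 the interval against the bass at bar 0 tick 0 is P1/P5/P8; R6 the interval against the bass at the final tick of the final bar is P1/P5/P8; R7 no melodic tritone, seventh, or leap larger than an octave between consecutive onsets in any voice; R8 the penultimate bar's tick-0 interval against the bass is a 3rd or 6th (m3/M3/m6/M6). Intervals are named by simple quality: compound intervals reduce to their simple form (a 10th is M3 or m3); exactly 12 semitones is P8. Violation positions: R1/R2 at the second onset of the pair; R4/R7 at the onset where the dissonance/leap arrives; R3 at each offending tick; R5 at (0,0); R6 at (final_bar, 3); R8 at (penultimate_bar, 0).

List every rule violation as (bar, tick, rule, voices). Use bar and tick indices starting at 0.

bar 0: v0=G3 v1=G4 downbeat P8
bar 1: v0=F3 v1=D4 downbeat M6
bar 2: v0=D3 v1=D4 downbeat P8
bar 3: v0=E3 v1=G3 downbeat m3
bar 4: v0=F3 v1=G4 downbeat M2
bar 5: v0=G3 v1=G4 downbeat P8
  -> R4 @ bar 4 tick 0 v(0, 1): F3/G4 M2 untreated
  -> R8 @ bar 4 tick 0 v(0, 1): penult M2 not 3rd/6th
  -> R7 @ bar 4 tick 2 v(1,): G4->A3 leap 10st
  -> R2 @ bar 5 tick 0 v(0, 1): F3/A3 M3 -> G3/G4 P8 similar
  -> R7 @ bar 5 tick 0 v(1,): A3->G4 leap 10st

(4, 0, R4, (0, 1))
(4, 0, R8, (0, 1))
(4, 2, R7, (1,))
(5, 0, R2, (0, 1))
(5, 0, R7, (1,))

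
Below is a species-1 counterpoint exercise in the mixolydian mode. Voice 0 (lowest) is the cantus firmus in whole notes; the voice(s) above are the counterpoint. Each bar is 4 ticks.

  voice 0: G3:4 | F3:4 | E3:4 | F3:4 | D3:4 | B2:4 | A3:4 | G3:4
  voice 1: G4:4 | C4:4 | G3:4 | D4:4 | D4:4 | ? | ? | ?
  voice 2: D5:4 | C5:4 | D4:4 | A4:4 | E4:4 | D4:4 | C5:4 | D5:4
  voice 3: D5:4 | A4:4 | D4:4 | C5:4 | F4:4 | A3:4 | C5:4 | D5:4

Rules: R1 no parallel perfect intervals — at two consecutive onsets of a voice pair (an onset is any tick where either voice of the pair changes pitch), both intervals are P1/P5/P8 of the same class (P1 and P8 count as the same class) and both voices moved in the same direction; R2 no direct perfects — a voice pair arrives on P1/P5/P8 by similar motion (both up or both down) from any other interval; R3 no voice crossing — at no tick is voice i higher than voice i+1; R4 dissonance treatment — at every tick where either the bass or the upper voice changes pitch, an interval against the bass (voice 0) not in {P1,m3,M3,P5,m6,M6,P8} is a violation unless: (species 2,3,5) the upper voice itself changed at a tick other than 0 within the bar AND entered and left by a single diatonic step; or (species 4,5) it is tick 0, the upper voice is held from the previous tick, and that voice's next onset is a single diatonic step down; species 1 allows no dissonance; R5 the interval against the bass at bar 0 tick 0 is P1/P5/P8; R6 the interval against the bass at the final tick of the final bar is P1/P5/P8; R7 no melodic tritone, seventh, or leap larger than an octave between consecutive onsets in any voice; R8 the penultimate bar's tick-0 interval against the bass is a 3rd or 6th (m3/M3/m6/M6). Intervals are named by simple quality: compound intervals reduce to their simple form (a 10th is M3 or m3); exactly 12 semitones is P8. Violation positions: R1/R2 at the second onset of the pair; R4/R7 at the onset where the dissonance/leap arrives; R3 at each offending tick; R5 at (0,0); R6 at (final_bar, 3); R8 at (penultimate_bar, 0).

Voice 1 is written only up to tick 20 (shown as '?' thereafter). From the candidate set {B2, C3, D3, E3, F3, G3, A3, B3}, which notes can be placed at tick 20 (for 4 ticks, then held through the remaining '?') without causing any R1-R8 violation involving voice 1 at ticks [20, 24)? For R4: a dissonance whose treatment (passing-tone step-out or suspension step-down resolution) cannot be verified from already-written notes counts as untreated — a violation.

B2: violates R1,R7
C3: violates R4,R7
D3: violates R2
E3: violates R4,R7
F3: violates R4
G3: violates R2
A3: violates R2,R4
B3: violates R1

{}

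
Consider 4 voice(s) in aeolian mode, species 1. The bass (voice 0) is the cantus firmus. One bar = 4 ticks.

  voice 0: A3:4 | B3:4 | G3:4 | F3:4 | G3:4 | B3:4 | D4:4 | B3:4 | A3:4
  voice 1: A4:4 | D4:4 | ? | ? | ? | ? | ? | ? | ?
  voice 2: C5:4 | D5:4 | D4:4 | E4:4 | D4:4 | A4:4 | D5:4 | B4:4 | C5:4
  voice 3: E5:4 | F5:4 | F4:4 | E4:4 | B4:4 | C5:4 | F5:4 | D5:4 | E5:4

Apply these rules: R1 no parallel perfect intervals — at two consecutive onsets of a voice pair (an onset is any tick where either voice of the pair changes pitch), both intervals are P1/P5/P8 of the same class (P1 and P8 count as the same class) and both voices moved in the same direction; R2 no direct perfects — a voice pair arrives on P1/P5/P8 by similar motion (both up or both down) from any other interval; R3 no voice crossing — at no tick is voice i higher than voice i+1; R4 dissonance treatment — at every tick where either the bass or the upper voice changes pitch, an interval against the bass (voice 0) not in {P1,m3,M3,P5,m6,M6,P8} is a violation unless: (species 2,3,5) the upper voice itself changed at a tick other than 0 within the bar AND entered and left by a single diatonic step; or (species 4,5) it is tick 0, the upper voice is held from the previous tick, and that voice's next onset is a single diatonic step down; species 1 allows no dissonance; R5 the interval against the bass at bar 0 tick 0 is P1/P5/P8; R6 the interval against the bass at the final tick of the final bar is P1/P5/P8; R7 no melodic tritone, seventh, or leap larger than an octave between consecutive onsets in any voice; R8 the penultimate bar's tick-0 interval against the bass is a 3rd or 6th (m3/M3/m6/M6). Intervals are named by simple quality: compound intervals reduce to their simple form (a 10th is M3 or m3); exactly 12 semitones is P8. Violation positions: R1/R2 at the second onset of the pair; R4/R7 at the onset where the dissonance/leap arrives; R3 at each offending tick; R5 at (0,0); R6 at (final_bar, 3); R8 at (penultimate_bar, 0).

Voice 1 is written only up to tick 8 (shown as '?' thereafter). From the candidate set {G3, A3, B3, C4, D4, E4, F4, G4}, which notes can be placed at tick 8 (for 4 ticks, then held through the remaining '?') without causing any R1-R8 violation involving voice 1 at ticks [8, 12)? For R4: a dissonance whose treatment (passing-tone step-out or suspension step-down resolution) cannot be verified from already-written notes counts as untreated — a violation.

{B3, D4}

G3: violates R2
A3: violates R4
B3: legal
C4: violates R4
D4: legal
E4: violates R3
F4: violates R3,R4
G4: violates R3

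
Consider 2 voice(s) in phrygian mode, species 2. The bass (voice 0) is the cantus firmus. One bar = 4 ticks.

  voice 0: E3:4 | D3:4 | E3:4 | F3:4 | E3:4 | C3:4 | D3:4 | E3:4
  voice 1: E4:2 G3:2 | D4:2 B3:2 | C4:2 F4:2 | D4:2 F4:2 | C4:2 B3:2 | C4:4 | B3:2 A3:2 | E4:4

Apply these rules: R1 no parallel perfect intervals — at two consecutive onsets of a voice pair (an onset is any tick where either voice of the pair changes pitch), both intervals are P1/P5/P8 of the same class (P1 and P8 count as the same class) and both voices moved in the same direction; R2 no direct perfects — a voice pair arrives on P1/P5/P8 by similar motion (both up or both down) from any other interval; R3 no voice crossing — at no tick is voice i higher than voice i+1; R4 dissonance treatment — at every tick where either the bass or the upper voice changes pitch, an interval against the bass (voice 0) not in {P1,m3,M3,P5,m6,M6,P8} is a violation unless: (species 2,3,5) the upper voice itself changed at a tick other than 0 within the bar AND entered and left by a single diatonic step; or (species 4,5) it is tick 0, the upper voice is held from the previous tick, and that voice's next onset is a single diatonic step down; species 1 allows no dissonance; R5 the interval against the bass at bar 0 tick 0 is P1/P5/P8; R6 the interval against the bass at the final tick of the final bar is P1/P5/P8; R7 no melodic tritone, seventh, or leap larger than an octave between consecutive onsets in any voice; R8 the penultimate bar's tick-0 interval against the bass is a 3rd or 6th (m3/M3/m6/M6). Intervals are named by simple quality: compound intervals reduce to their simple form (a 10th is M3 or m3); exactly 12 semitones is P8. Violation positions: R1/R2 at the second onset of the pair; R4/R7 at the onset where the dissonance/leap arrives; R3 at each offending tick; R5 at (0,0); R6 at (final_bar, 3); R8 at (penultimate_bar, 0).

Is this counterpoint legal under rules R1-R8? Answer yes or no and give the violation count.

bar 0: v0=E3 v1=E4 (P8)
bar 1: v0=D3 v1=D4 (P8)
bar 2: v0=E3 v1=C4 (m6)
bar 3: v0=F3 v1=D4 (M6)
bar 4: v0=E3 v1=C4 (m6)
bar 5: v0=C3 v1=C4 (P8)
bar 6: v0=D3 v1=B3 (M6)
bar 7: v0=E3 v1=E4 (P8)
  R4 @ bar2.2: E3/F4 m2 untreated
  R2 @ bar7.0: D3/A3 P5 -> E3/E4 P8 similar

No (2 violations)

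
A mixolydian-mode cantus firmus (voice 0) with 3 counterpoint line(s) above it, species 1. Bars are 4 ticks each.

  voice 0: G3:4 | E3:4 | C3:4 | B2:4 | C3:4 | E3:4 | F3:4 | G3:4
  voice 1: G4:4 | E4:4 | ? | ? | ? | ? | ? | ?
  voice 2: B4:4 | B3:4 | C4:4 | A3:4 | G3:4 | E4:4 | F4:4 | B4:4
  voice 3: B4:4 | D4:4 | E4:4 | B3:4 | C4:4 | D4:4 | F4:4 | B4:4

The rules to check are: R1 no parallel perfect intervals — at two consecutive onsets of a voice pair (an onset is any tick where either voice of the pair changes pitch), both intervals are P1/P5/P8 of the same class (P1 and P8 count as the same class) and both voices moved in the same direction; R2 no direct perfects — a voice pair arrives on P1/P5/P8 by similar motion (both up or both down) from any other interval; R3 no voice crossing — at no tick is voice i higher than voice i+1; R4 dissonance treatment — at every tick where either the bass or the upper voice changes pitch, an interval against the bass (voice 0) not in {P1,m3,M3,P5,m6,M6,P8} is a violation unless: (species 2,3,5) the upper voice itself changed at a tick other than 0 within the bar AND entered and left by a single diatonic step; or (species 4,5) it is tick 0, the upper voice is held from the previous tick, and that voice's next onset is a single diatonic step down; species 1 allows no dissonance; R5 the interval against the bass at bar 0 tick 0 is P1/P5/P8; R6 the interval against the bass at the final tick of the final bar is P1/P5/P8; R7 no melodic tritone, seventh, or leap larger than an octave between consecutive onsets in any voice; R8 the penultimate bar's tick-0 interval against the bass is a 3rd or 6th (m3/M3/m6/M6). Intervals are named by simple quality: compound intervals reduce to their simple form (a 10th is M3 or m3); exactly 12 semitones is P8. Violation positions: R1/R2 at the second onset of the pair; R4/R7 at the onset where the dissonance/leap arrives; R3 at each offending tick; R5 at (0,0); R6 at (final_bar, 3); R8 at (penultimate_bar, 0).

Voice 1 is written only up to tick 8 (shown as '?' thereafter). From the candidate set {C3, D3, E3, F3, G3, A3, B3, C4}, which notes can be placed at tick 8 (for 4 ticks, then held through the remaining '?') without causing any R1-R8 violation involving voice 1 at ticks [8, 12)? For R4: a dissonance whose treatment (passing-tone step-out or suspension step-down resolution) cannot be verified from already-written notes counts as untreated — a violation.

{A3, E3}

C3: violates R1,R7
D3: violates R4,R7
E3: legal
F3: violates R4,R7
G3: violates R2
A3: legal
B3: violates R4
C4: violates R1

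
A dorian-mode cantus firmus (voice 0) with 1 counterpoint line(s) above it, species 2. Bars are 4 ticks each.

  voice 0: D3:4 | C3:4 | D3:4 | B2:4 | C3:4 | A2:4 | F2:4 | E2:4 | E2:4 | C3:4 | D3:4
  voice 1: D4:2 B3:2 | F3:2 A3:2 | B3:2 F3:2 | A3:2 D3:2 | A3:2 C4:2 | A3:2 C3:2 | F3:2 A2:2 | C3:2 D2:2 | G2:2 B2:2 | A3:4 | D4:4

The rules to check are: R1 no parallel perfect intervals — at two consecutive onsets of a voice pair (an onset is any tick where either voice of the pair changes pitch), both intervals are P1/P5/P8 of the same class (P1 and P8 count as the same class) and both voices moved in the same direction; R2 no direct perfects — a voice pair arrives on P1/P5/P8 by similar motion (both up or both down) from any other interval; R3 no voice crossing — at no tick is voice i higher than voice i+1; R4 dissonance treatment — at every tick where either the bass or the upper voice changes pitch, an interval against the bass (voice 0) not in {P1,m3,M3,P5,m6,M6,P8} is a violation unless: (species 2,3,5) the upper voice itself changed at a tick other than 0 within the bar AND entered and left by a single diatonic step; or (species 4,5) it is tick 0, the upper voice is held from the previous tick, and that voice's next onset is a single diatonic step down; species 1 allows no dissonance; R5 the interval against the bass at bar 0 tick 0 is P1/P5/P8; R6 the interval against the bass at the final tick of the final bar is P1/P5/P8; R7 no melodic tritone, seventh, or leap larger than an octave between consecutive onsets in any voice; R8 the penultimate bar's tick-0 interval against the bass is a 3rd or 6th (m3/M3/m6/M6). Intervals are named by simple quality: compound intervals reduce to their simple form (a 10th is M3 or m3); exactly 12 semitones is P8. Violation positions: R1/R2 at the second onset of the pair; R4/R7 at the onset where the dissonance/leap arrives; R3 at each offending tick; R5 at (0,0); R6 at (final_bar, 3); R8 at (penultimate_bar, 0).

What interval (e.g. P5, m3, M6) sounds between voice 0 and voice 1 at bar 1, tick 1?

voice 0=C3 voice 1=F3 -> P4

P4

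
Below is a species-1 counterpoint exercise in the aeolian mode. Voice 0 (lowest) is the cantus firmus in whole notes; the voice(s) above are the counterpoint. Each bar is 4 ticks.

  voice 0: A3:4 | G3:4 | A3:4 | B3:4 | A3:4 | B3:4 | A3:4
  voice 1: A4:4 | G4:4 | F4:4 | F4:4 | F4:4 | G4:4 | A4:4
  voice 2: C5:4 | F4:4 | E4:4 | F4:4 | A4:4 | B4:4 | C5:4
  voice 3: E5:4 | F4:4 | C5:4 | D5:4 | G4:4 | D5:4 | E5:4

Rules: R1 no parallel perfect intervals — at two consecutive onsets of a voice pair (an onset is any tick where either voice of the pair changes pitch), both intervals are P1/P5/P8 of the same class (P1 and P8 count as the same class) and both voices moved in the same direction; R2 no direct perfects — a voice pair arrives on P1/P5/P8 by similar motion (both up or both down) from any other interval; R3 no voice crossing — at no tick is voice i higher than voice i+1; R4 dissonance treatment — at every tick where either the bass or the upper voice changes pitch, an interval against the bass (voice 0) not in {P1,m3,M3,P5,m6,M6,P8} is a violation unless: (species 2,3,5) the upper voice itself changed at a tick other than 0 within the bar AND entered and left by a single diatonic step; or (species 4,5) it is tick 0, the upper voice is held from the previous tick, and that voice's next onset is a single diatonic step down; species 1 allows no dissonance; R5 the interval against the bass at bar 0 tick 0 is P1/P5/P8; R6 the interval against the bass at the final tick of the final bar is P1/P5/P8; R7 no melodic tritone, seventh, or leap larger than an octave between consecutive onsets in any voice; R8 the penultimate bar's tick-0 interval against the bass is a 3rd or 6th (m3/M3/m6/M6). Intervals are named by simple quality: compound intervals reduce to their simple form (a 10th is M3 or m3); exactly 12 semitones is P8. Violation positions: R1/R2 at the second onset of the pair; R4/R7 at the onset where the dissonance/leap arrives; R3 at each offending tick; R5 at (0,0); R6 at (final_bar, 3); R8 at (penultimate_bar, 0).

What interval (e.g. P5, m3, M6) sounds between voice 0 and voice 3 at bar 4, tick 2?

voice 0=A3 voice 3=G4 -> m7

m7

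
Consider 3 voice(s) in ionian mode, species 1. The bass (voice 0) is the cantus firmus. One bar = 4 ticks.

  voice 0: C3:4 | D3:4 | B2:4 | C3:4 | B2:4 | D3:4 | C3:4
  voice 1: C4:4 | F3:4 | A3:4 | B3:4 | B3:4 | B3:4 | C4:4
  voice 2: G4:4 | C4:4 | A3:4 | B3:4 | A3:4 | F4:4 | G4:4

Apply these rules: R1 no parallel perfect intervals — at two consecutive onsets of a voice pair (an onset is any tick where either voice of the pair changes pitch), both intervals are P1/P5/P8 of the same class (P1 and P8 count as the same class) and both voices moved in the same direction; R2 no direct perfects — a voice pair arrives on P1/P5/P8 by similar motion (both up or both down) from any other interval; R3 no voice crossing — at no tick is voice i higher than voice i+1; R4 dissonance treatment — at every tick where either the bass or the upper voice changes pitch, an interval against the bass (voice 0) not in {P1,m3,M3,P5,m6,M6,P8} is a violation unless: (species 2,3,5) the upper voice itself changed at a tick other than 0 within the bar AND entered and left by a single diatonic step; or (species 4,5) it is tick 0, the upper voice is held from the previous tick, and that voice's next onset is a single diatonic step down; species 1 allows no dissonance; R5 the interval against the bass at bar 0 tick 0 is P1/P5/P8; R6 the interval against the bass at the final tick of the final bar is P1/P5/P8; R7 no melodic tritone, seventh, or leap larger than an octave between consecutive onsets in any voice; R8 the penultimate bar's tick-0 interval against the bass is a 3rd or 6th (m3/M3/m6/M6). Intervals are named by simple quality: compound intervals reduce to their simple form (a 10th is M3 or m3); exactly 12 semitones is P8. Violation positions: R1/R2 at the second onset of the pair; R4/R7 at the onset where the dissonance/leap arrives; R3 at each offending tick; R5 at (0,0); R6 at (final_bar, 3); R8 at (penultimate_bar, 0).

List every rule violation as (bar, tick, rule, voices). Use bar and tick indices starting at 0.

(1, 0, R1, (1, 2))
(1, 0, R4, (0, 2))
(2, 0, R4, (0, 1))
(2, 0, R4, (0, 2))
(3, 0, R1, (1, 2))
(3, 0, R4, (0, 1))
(3, 0, R4, (0, 2))
(4, 0, R3, (1, 2))
(4, 0, R4, (0, 2))
(4, 1, R3, (1, 2))
(4, 2, R3, (1, 2))
(4, 3, R3, (1, 2))
(6, 0, R2, (1, 2))

bar 0: v0=C3 v1=C4 v2=G4 downbeat P5
bar 1: v0=D3 v1=F3 v2=C4 downbeat m7
bar 2: v0=B2 v1=A3 v2=A3 downbeat m7
bar 3: v0=C3 v1=B3 v2=B3 downbeat M7
bar 4: v0=B2 v1=B3 v2=A3 downbeat m7
bar 5: v0=D3 v1=B3 v2=F4 downbeat m3
bar 6: v0=C3 v1=C4 v2=G4 downbeat P5
  -> R1 @ bar 1 tick 0 v(1, 2): C4/G4 P5 -> F3/C4 P5 similar
  -> R4 @ bar 1 tick 0 v(0, 2): D3/C4 m7 untreated
  -> R4 @ bar 2 tick 0 v(0, 1): B2/A3 m7 untreated
  -> R4 @ bar 2 tick 0 v(0, 2): B2/A3 m7 untreated
  -> R1 @ bar 3 tick 0 v(1, 2): A3/A3 P1 -> B3/B3 P1 similar
  -> R4 @ bar 3 tick 0 v(0, 1): C3/B3 M7 untreated
  -> R4 @ bar 3 tick 0 v(0, 2): C3/B3 M7 untreated
  -> R3 @ bar 4 tick 0 v(1, 2): B3 above A3
  -> R4 @ bar 4 tick 0 v(0, 2): B2/A3 m7 untreated
  -> R3 @ bar 4 tick 1 v(1, 2): B3 above A3
  -> R3 @ bar 4 tick 2 v(1, 2): B3 above A3
  -> R3 @ bar 4 tick 3 v(1, 2): B3 above A3
  -> R2 @ bar 6 tick 0 v(1, 2): B3/F4 TT -> C4/G4 P5 similar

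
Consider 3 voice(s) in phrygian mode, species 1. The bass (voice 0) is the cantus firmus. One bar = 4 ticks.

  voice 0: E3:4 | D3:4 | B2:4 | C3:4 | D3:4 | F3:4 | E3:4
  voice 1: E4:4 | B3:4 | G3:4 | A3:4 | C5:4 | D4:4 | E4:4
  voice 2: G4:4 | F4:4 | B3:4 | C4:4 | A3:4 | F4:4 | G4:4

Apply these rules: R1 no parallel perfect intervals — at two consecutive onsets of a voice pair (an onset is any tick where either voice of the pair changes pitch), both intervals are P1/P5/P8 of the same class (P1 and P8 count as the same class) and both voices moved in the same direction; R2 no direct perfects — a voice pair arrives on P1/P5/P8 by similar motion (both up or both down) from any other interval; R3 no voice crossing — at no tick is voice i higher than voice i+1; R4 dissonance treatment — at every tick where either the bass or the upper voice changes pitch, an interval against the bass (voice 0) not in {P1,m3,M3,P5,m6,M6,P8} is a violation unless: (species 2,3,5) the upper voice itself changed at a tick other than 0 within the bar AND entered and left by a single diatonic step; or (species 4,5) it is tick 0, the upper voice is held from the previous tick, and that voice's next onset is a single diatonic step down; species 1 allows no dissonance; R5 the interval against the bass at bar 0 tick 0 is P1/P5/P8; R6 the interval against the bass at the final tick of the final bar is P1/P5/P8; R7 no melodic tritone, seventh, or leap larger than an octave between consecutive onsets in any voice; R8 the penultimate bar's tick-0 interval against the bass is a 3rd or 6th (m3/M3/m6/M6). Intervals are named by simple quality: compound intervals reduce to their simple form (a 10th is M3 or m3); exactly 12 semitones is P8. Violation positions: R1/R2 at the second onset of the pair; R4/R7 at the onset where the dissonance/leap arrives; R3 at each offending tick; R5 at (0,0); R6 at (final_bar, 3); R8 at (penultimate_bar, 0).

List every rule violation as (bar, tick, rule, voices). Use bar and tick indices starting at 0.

(0, 0, R5, (0, 2))
(2, 0, R2, (0, 2))
(2, 0, R7, (2,))
(3, 0, R1, (0, 2))
(4, 0, R3, (1, 2))
(4, 0, R4, (0, 1))
(4, 0, R7, (1,))
(4, 1, R3, (1, 2))
(4, 2, R3, (1, 2))
(4, 3, R3, (1, 2))
(5, 0, R2, (0, 2))
(5, 0, R7, (1,))
(5, 0, R8, (0, 2))
(6, 3, R6, (0, 2))

bar 0: v0=E3 v1=E4 v2=G4 downbeat m3
bar 1: v0=D3 v1=B3 v2=F4 downbeat m3
bar 2: v0=B2 v1=G3 v2=B3 downbeat P8
bar 3: v0=C3 v1=A3 v2=C4 downbeat P8
bar 4: v0=D3 v1=C5 v2=A3 downbeat P5
bar 5: v0=F3 v1=D4 v2=F4 downbeat P8
bar 6: v0=E3 v1=E4 v2=G4 downbeat m3
  -> R5 @ bar 0 tick 0 v(0, 2): opens on m3
  -> R2 @ bar 2 tick 0 v(0, 2): D3/F4 m3 -> B2/B3 P8 similar
  -> R7 @ bar 2 tick 0 v(2,): F4->B3 leap 6st
  -> R1 @ bar 3 tick 0 v(0, 2): B2/B3 P8 -> C3/C4 P8 similar
  -> R3 @ bar 4 tick 0 v(1, 2): C5 above A3
  -> R4 @ bar 4 tick 0 v(0, 1): D3/C5 m7 untreated
  -> R7 @ bar 4 tick 0 v(1,): A3->C5 leap 15st
  -> R3 @ bar 4 tick 1 v(1, 2): C5 above A3
  -> R3 @ bar 4 tick 2 v(1, 2): C5 above A3
  -> R3 @ bar 4 tick 3 v(1, 2): C5 above A3
  -> R2 @ bar 5 tick 0 v(0, 2): D3/A3 P5 -> F3/F4 P8 similar
  -> R7 @ bar 5 tick 0 v(1,): C5->D4 leap 10st
  -> R8 @ bar 5 tick 0 v(0, 2): penult P8 not 3rd/6th
  -> R6 @ bar 6 tick 3 v(0, 2): closes on m3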